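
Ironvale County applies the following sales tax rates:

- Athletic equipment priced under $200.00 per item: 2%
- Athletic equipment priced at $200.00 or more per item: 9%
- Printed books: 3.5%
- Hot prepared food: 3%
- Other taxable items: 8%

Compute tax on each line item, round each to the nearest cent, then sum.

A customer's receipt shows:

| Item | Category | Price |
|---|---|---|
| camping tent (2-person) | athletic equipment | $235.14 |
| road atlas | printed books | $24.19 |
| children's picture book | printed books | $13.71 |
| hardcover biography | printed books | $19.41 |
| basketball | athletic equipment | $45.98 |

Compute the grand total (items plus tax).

Camping tent (2-person) $235.14: athletic equipment, $200.00 or more → 9% → $21.16
Road atlas $24.19: printed books → 3.5% → $0.85
Children's picture book $13.71: printed books → 3.5% → $0.48
Hardcover biography $19.41: printed books → 3.5% → $0.68
Basketball $45.98: athletic equipment, under $200.00 → 2% → $0.92
Subtotal = $338.43; tax = $24.09; total due = $362.52

$362.52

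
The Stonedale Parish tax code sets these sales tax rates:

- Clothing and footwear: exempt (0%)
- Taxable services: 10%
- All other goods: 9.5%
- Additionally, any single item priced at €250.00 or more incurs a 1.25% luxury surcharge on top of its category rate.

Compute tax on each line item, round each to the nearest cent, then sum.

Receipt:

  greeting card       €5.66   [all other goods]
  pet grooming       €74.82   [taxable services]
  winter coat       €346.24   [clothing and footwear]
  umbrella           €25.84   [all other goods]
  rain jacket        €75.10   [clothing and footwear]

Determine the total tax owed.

Greeting card €5.66: all other goods → 9.5% → €0.54
Pet grooming €74.82: taxable services → 10% → €7.48
Winter coat €346.24: clothing and footwear → 0% + 1.25% surcharge = 1.25% → €4.33
Umbrella €25.84: all other goods → 9.5% → €2.45
Rain jacket €75.10: clothing and footwear → 0% → €0.00
Total tax = €0.54 + €7.48 + €4.33 + €2.45 = €14.80

€14.80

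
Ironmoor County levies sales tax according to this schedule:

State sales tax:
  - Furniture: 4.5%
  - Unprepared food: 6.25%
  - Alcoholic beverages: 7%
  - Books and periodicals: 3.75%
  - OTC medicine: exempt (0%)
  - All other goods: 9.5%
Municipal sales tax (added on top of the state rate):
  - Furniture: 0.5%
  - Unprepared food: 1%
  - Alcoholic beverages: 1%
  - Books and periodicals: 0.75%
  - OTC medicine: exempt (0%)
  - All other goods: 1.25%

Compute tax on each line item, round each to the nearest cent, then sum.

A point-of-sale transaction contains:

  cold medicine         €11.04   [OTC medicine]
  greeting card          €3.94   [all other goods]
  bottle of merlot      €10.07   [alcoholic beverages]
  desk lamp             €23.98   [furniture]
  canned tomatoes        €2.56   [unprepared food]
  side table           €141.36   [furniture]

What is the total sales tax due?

€9.69

Cold medicine €11.04: OTC medicine → 0% + 0% municipal = 0% → €0.00
Greeting card €3.94: all other goods → 9.5% + 1.25% municipal = 10.75% → €0.42
Bottle of merlot €10.07: alcoholic beverages → 7% + 1% municipal = 8% → €0.81
Desk lamp €23.98: furniture → 4.5% + 0.5% municipal = 5% → €1.20
Canned tomatoes €2.56: unprepared food → 6.25% + 1% municipal = 7.25% → €0.19
Side table €141.36: furniture → 4.5% + 0.5% municipal = 5% → €7.07
Total tax = €0.42 + €0.81 + €1.20 + €0.19 + €7.07 = €9.69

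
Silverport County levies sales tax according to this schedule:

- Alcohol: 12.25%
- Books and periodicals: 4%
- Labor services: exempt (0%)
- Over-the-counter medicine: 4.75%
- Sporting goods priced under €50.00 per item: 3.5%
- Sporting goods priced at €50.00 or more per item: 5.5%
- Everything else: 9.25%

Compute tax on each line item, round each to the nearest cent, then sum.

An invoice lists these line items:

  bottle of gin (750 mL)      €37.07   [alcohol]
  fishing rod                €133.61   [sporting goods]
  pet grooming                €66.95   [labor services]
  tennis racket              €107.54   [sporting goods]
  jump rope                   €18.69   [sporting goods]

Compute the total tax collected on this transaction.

Bottle of gin (750 mL) €37.07: alcohol → 12.25% → €4.54
Fishing rod €133.61: sporting goods, €50.00 or more → 5.5% → €7.35
Pet grooming €66.95: labor services → 0% → €0.00
Tennis racket €107.54: sporting goods, €50.00 or more → 5.5% → €5.91
Jump rope €18.69: sporting goods, under €50.00 → 3.5% → €0.65
Total tax = €4.54 + €7.35 + €5.91 + €0.65 = €18.45

€18.45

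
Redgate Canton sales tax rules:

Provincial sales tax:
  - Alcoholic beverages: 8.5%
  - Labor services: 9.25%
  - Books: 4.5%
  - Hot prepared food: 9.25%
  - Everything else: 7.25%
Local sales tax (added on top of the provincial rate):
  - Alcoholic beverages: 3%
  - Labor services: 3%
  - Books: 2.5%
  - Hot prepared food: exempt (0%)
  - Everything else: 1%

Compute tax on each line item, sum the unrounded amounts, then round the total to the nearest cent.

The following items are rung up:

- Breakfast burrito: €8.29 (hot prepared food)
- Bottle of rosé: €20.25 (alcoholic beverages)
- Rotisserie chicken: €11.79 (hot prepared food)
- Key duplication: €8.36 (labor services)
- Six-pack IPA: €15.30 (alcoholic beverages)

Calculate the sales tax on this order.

€6.97

Breakfast burrito €8.29: hot prepared food → 9.25% + 0% local = 9.25% → €0.766825
Bottle of rosé €20.25: alcoholic beverages → 8.5% + 3% local = 11.5% → €2.32875
Rotisserie chicken €11.79: hot prepared food → 9.25% + 0% local = 9.25% → €1.090575
Key duplication €8.36: labor services → 9.25% + 3% local = 12.25% → €1.0241
Six-pack IPA €15.30: alcoholic beverages → 8.5% + 3% local = 11.5% → €1.7595
Unrounded tax sum = €6.96975 → €6.97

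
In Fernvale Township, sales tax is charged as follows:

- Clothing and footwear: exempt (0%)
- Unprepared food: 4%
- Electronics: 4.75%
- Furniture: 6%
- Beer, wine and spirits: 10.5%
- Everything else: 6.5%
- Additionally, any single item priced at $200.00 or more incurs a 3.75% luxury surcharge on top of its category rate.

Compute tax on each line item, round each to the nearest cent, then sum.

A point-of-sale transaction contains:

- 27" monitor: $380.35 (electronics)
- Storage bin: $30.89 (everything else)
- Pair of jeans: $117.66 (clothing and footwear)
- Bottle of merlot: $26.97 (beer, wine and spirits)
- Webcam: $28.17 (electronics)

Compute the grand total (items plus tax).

27" monitor $380.35: electronics → 4.75% + 3.75% surcharge = 8.5% → $32.33
Storage bin $30.89: everything else → 6.5% → $2.01
Pair of jeans $117.66: clothing and footwear → 0% → $0.00
Bottle of merlot $26.97: beer, wine and spirits → 10.5% → $2.83
Webcam $28.17: electronics → 4.75% → $1.34
Subtotal = $584.04; tax = $38.51; total due = $622.55

$622.55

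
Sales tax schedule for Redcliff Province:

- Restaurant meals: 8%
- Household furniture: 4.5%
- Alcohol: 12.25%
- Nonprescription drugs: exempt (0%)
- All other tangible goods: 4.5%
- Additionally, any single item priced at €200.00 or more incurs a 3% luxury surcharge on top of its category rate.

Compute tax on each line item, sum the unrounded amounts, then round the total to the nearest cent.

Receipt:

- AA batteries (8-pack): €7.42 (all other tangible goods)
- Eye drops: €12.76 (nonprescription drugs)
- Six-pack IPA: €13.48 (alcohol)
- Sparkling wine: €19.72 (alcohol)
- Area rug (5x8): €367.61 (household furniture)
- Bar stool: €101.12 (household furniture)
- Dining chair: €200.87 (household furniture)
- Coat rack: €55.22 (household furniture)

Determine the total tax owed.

€54.07

AA batteries (8-pack) €7.42: all other tangible goods → 4.5% → €0.3339
Eye drops €12.76: nonprescription drugs → 0% → €0.00
Six-pack IPA €13.48: alcohol → 12.25% → €1.6513
Sparkling wine €19.72: alcohol → 12.25% → €2.4157
Area rug (5x8) €367.61: household furniture → 4.5% + 3% surcharge = 7.5% → €27.57075
Bar stool €101.12: household furniture → 4.5% → €4.5504
Dining chair €200.87: household furniture → 4.5% + 3% surcharge = 7.5% → €15.06525
Coat rack €55.22: household furniture → 4.5% → €2.4849
Unrounded tax sum = €54.0722 → €54.07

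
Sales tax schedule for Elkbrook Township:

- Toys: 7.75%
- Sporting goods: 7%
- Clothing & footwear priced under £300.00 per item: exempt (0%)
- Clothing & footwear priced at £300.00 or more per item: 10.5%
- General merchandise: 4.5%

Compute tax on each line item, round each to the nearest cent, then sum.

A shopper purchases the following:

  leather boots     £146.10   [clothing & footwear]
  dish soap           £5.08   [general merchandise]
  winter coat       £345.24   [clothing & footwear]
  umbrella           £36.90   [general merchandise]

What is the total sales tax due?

£38.14

Leather boots £146.10: clothing & footwear, under £300.00 → 0% → £0.00
Dish soap £5.08: general merchandise → 4.5% → £0.23
Winter coat £345.24: clothing & footwear, £300.00 or more → 10.5% → £36.25
Umbrella £36.90: general merchandise → 4.5% → £1.66
Total tax = £0.23 + £36.25 + £1.66 = £38.14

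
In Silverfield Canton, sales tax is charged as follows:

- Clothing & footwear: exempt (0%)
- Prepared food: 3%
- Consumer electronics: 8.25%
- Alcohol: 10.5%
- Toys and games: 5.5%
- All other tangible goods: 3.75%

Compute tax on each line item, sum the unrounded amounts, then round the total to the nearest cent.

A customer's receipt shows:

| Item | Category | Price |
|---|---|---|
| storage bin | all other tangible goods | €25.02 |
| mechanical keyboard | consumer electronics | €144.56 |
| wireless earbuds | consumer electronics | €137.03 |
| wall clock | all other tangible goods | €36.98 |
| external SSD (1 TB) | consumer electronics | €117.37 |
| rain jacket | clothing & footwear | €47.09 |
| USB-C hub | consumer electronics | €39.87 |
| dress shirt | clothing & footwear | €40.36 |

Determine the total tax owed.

Storage bin €25.02: all other tangible goods → 3.75% → €0.93825
Mechanical keyboard €144.56: consumer electronics → 8.25% → €11.9262
Wireless earbuds €137.03: consumer electronics → 8.25% → €11.304975
Wall clock €36.98: all other tangible goods → 3.75% → €1.38675
External SSD (1 TB) €117.37: consumer electronics → 8.25% → €9.683025
Rain jacket €47.09: clothing & footwear → 0% → €0.00
USB-C hub €39.87: consumer electronics → 8.25% → €3.289275
Dress shirt €40.36: clothing & footwear → 0% → €0.00
Unrounded tax sum = €38.528475 → €38.53

€38.53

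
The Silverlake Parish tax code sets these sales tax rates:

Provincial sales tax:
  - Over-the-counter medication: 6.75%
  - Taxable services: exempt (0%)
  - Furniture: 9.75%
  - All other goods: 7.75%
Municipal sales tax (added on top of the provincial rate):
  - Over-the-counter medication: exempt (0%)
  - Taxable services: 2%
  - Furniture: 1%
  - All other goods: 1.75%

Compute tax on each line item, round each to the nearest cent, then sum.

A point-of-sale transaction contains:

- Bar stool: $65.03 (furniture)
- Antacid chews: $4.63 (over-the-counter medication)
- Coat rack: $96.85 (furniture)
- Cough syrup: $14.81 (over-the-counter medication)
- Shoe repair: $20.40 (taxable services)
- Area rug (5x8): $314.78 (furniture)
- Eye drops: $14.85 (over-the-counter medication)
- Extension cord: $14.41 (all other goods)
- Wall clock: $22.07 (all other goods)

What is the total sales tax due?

Bar stool $65.03: furniture → 9.75% + 1% municipal = 10.75% → $6.99
Antacid chews $4.63: over-the-counter medication → 6.75% + 0% municipal = 6.75% → $0.31
Coat rack $96.85: furniture → 9.75% + 1% municipal = 10.75% → $10.41
Cough syrup $14.81: over-the-counter medication → 6.75% + 0% municipal = 6.75% → $1.00
Shoe repair $20.40: taxable services → 0% + 2% municipal = 2% → $0.41
Area rug (5x8) $314.78: furniture → 9.75% + 1% municipal = 10.75% → $33.84
Eye drops $14.85: over-the-counter medication → 6.75% + 0% municipal = 6.75% → $1.00
Extension cord $14.41: all other goods → 7.75% + 1.75% municipal = 9.5% → $1.37
Wall clock $22.07: all other goods → 7.75% + 1.75% municipal = 9.5% → $2.10
Total tax = $6.99 + $0.31 + $10.41 + $1.00 + $0.41 + $33.84 + $1.00 + $1.37 + $2.10 = $57.43

$57.43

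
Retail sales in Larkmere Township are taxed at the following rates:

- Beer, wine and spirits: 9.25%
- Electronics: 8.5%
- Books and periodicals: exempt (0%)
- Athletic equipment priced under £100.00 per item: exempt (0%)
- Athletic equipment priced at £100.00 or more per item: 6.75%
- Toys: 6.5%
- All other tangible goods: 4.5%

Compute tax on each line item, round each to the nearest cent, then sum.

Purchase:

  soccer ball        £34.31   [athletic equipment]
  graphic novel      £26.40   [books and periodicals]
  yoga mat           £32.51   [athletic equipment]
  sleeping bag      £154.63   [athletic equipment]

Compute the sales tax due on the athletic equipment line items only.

£10.44

Soccer ball £34.31: athletic equipment, under £100.00 → 0% → £0.00
Yoga mat £32.51: athletic equipment, under £100.00 → 0% → £0.00
Sleeping bag £154.63: athletic equipment, £100.00 or more → 6.75% → £10.44
Tax on athletic equipment = £0.00 + £0.00 + £10.44 = £10.44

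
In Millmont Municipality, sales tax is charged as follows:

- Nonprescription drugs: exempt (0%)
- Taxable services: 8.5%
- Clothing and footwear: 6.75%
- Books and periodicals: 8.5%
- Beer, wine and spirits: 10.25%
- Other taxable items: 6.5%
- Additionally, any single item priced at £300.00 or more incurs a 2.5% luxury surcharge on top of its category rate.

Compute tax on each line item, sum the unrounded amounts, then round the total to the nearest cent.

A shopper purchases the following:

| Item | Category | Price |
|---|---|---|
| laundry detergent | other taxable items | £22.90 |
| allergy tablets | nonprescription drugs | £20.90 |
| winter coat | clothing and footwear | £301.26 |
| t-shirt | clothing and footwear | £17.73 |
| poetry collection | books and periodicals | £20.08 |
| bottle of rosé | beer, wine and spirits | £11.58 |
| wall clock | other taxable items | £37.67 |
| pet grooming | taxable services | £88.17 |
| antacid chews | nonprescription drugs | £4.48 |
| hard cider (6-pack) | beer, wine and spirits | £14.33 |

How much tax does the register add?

£44.86

Laundry detergent £22.90: other taxable items → 6.5% → £1.4885
Allergy tablets £20.90: nonprescription drugs → 0% → £0.00
Winter coat £301.26: clothing and footwear → 6.75% + 2.5% surcharge = 9.25% → £27.86655
T-shirt £17.73: clothing and footwear → 6.75% → £1.196775
Poetry collection £20.08: books and periodicals → 8.5% → £1.7068
Bottle of rosé £11.58: beer, wine and spirits → 10.25% → £1.18695
Wall clock £37.67: other taxable items → 6.5% → £2.44855
Pet grooming £88.17: taxable services → 8.5% → £7.49445
Antacid chews £4.48: nonprescription drugs → 0% → £0.00
Hard cider (6-pack) £14.33: beer, wine and spirits → 10.25% → £1.468825
Unrounded tax sum = £44.8574 → £44.86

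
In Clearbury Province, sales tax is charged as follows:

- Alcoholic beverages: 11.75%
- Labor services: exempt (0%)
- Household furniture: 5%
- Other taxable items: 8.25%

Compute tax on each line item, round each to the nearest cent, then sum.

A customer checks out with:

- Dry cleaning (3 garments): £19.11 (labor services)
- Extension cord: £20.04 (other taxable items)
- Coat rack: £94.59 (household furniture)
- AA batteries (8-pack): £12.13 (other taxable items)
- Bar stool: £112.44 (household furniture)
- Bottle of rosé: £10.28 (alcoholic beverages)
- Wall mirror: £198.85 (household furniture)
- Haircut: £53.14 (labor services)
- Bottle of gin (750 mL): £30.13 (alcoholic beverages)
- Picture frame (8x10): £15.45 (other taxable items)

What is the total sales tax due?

£28.96

Dry cleaning (3 garments) £19.11: labor services → 0% → £0.00
Extension cord £20.04: other taxable items → 8.25% → £1.65
Coat rack £94.59: household furniture → 5% → £4.73
AA batteries (8-pack) £12.13: other taxable items → 8.25% → £1.00
Bar stool £112.44: household furniture → 5% → £5.62
Bottle of rosé £10.28: alcoholic beverages → 11.75% → £1.21
Wall mirror £198.85: household furniture → 5% → £9.94
Haircut £53.14: labor services → 0% → £0.00
Bottle of gin (750 mL) £30.13: alcoholic beverages → 11.75% → £3.54
Picture frame (8x10) £15.45: other taxable items → 8.25% → £1.27
Total tax = £1.65 + £4.73 + £1.00 + £5.62 + £1.21 + £9.94 + £3.54 + £1.27 = £28.96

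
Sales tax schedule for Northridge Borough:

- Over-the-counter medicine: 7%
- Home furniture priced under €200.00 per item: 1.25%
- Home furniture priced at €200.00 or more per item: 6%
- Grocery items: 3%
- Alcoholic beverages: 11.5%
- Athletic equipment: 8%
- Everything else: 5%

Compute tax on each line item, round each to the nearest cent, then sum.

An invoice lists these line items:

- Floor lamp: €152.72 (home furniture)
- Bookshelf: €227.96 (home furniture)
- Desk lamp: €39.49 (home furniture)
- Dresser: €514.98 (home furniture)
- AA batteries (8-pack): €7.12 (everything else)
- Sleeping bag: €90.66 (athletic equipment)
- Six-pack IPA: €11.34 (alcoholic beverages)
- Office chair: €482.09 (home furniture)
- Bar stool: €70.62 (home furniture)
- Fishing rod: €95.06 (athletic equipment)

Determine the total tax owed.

€93.30

Floor lamp €152.72: home furniture, under €200.00 → 1.25% → €1.91
Bookshelf €227.96: home furniture, €200.00 or more → 6% → €13.68
Desk lamp €39.49: home furniture, under €200.00 → 1.25% → €0.49
Dresser €514.98: home furniture, €200.00 or more → 6% → €30.90
AA batteries (8-pack) €7.12: everything else → 5% → €0.36
Sleeping bag €90.66: athletic equipment → 8% → €7.25
Six-pack IPA €11.34: alcoholic beverages → 11.5% → €1.30
Office chair €482.09: home furniture, €200.00 or more → 6% → €28.93
Bar stool €70.62: home furniture, under €200.00 → 1.25% → €0.88
Fishing rod €95.06: athletic equipment → 8% → €7.60
Total tax = €1.91 + €13.68 + €0.49 + €30.90 + €0.36 + €7.25 + €1.30 + €28.93 + €0.88 + €7.60 = €93.30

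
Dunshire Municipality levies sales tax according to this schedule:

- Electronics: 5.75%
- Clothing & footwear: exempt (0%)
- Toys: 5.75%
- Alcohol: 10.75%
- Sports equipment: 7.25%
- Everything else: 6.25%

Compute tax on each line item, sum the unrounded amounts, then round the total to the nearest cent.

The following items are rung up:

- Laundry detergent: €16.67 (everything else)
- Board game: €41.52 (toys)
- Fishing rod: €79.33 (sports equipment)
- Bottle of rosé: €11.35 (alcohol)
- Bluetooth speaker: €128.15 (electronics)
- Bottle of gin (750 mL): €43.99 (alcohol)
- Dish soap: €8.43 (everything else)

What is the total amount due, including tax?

Laundry detergent €16.67: everything else → 6.25% → €1.041875
Board game €41.52: toys → 5.75% → €2.3874
Fishing rod €79.33: sports equipment → 7.25% → €5.751425
Bottle of rosé €11.35: alcohol → 10.75% → €1.220125
Bluetooth speaker €128.15: electronics → 5.75% → €7.368625
Bottle of gin (750 mL) €43.99: alcohol → 10.75% → €4.728925
Dish soap €8.43: everything else → 6.25% → €0.526875
Subtotal = €329.44; unrounded tax = €23.02525 → €23.03; total due = €352.47

€352.47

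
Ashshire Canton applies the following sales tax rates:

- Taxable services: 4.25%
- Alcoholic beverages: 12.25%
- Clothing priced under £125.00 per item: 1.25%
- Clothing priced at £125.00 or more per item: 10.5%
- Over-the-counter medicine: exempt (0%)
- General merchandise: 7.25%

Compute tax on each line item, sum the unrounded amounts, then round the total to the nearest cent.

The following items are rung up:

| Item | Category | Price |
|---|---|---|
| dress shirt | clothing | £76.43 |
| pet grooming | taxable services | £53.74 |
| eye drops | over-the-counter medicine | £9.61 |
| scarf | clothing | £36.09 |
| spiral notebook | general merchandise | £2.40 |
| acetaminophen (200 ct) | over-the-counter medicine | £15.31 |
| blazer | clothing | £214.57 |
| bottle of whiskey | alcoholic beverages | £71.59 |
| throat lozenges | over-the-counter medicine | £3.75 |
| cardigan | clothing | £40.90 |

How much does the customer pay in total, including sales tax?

£560.07

Dress shirt £76.43: clothing, under £125.00 → 1.25% → £0.955375
Pet grooming £53.74: taxable services → 4.25% → £2.28395
Eye drops £9.61: over-the-counter medicine → 0% → £0.00
Scarf £36.09: clothing, under £125.00 → 1.25% → £0.451125
Spiral notebook £2.40: general merchandise → 7.25% → £0.174
Acetaminophen (200 ct) £15.31: over-the-counter medicine → 0% → £0.00
Blazer £214.57: clothing, £125.00 or more → 10.5% → £22.52985
Bottle of whiskey £71.59: alcoholic beverages → 12.25% → £8.769775
Throat lozenges £3.75: over-the-counter medicine → 0% → £0.00
Cardigan £40.90: clothing, under £125.00 → 1.25% → £0.51125
Subtotal = £524.39; unrounded tax = £35.675325 → £35.68; total due = £560.07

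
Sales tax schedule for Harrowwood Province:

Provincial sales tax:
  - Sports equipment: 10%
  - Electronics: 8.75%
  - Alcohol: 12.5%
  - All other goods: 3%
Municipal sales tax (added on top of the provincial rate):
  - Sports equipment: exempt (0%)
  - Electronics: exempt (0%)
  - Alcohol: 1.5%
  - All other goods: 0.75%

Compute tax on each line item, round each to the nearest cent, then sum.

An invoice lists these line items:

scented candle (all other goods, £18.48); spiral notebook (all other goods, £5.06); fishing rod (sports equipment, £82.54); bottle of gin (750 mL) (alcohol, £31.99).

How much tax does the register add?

Scented candle £18.48: all other goods → 3% + 0.75% municipal = 3.75% → £0.69
Spiral notebook £5.06: all other goods → 3% + 0.75% municipal = 3.75% → £0.19
Fishing rod £82.54: sports equipment → 10% + 0% municipal = 10% → £8.25
Bottle of gin (750 mL) £31.99: alcohol → 12.5% + 1.5% municipal = 14% → £4.48
Total tax = £0.69 + £0.19 + £8.25 + £4.48 = £13.61

£13.61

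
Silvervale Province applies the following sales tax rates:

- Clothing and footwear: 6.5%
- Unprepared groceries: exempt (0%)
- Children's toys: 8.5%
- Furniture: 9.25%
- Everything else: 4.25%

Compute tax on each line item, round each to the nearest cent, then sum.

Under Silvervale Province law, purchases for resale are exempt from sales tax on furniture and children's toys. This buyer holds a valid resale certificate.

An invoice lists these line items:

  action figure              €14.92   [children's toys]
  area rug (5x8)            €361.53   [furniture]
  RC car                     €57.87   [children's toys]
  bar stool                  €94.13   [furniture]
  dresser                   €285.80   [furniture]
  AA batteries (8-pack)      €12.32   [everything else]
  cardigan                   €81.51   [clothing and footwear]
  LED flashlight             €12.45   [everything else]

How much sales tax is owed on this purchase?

€6.35

Action figure €14.92: children's toys, buyer-exempt → 0% → €0.00
Area rug (5x8) €361.53: furniture, buyer-exempt → 0% → €0.00
RC car €57.87: children's toys, buyer-exempt → 0% → €0.00
Bar stool €94.13: furniture, buyer-exempt → 0% → €0.00
Dresser €285.80: furniture, buyer-exempt → 0% → €0.00
AA batteries (8-pack) €12.32: everything else → 4.25% → €0.52
Cardigan €81.51: clothing and footwear → 6.5% → €5.30
LED flashlight €12.45: everything else → 4.25% → €0.53
Total tax = €0.52 + €5.30 + €0.53 = €6.35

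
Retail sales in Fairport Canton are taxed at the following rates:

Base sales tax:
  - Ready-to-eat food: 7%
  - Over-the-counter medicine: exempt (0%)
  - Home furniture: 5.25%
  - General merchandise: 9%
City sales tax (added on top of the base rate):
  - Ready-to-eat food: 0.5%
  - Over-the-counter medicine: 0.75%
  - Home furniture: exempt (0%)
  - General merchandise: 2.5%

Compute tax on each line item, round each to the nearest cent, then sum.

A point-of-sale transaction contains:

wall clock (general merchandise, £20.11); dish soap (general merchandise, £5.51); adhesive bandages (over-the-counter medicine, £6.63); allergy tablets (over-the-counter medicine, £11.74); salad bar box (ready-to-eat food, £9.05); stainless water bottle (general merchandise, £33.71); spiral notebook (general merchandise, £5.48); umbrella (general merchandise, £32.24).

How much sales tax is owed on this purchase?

£11.98

Wall clock £20.11: general merchandise → 9% + 2.5% city = 11.5% → £2.31
Dish soap £5.51: general merchandise → 9% + 2.5% city = 11.5% → £0.63
Adhesive bandages £6.63: over-the-counter medicine → 0% + 0.75% city = 0.75% → £0.05
Allergy tablets £11.74: over-the-counter medicine → 0% + 0.75% city = 0.75% → £0.09
Salad bar box £9.05: ready-to-eat food → 7% + 0.5% city = 7.5% → £0.68
Stainless water bottle £33.71: general merchandise → 9% + 2.5% city = 11.5% → £3.88
Spiral notebook £5.48: general merchandise → 9% + 2.5% city = 11.5% → £0.63
Umbrella £32.24: general merchandise → 9% + 2.5% city = 11.5% → £3.71
Total tax = £2.31 + £0.63 + £0.05 + £0.09 + £0.68 + £3.88 + £0.63 + £3.71 = £11.98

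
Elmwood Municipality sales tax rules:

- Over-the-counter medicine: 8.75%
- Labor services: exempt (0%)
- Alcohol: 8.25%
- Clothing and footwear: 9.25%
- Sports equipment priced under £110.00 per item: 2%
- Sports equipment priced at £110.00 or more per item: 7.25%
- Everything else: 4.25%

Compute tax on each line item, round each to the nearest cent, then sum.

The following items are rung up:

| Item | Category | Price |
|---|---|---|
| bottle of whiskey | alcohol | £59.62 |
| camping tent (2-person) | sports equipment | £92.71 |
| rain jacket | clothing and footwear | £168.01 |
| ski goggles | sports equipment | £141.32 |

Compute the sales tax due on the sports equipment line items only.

Camping tent (2-person) £92.71: sports equipment, under £110.00 → 2% → £1.85
Ski goggles £141.32: sports equipment, £110.00 or more → 7.25% → £10.25
Tax on sports equipment = £1.85 + £10.25 = £12.10

£12.10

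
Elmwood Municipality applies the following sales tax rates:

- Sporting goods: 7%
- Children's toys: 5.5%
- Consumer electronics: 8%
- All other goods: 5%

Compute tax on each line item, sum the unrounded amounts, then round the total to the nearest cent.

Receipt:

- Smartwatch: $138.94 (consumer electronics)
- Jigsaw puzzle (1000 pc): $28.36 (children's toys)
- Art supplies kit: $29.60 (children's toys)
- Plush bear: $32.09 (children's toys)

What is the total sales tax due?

Smartwatch $138.94: consumer electronics → 8% → $11.1152
Jigsaw puzzle (1000 pc) $28.36: children's toys → 5.5% → $1.5598
Art supplies kit $29.60: children's toys → 5.5% → $1.628
Plush bear $32.09: children's toys → 5.5% → $1.76495
Unrounded tax sum = $16.06795 → $16.07

$16.07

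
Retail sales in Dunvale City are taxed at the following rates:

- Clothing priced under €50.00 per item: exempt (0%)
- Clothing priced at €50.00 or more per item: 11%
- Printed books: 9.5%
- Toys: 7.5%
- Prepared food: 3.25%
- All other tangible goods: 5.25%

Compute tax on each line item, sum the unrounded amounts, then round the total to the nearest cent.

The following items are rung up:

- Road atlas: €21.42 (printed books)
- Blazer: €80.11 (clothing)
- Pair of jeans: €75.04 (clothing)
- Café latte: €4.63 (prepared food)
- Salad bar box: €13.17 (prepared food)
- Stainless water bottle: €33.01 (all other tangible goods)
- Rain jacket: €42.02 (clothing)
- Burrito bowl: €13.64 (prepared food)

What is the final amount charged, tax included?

€304.90

Road atlas €21.42: printed books → 9.5% → €2.0349
Blazer €80.11: clothing, €50.00 or more → 11% → €8.8121
Pair of jeans €75.04: clothing, €50.00 or more → 11% → €8.2544
Café latte €4.63: prepared food → 3.25% → €0.150475
Salad bar box €13.17: prepared food → 3.25% → €0.428025
Stainless water bottle €33.01: all other tangible goods → 5.25% → €1.733025
Rain jacket €42.02: clothing, under €50.00 → 0% → €0.00
Burrito bowl €13.64: prepared food → 3.25% → €0.4433
Subtotal = €283.04; unrounded tax = €21.856225 → €21.86; total due = €304.90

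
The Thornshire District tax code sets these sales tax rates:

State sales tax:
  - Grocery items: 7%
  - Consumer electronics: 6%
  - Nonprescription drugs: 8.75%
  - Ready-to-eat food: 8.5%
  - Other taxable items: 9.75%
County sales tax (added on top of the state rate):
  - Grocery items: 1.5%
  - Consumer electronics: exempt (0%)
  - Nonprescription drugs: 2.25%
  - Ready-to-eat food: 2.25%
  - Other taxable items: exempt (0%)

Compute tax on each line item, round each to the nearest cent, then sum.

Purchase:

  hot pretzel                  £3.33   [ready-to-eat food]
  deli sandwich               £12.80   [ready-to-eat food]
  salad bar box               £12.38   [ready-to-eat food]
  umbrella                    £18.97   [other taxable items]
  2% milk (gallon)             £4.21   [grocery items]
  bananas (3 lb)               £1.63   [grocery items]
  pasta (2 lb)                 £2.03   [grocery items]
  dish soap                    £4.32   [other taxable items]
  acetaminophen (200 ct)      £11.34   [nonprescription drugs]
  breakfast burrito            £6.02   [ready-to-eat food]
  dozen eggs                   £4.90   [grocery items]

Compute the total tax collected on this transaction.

Hot pretzel £3.33: ready-to-eat food → 8.5% + 2.25% county = 10.75% → £0.36
Deli sandwich £12.80: ready-to-eat food → 8.5% + 2.25% county = 10.75% → £1.38
Salad bar box £12.38: ready-to-eat food → 8.5% + 2.25% county = 10.75% → £1.33
Umbrella £18.97: other taxable items → 9.75% + 0% county = 9.75% → £1.85
2% milk (gallon) £4.21: grocery items → 7% + 1.5% county = 8.5% → £0.36
Bananas (3 lb) £1.63: grocery items → 7% + 1.5% county = 8.5% → £0.14
Pasta (2 lb) £2.03: grocery items → 7% + 1.5% county = 8.5% → £0.17
Dish soap £4.32: other taxable items → 9.75% + 0% county = 9.75% → £0.42
Acetaminophen (200 ct) £11.34: nonprescription drugs → 8.75% + 2.25% county = 11% → £1.25
Breakfast burrito £6.02: ready-to-eat food → 8.5% + 2.25% county = 10.75% → £0.65
Dozen eggs £4.90: grocery items → 7% + 1.5% county = 8.5% → £0.42
Total tax = £0.36 + £1.38 + £1.33 + £1.85 + £0.36 + £0.14 + £0.17 + £0.42 + £1.25 + £0.65 + £0.42 = £8.33

£8.33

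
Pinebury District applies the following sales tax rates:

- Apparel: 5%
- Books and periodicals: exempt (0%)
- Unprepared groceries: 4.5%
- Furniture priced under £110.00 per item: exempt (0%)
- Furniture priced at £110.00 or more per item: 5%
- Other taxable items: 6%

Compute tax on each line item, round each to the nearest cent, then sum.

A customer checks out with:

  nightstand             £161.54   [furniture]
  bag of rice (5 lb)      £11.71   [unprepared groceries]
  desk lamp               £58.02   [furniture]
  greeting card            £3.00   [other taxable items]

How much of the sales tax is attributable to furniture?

£8.08

Nightstand £161.54: furniture, £110.00 or more → 5% → £8.08
Desk lamp £58.02: furniture, under £110.00 → 0% → £0.00
Tax on furniture = £8.08 + £0.00 = £8.08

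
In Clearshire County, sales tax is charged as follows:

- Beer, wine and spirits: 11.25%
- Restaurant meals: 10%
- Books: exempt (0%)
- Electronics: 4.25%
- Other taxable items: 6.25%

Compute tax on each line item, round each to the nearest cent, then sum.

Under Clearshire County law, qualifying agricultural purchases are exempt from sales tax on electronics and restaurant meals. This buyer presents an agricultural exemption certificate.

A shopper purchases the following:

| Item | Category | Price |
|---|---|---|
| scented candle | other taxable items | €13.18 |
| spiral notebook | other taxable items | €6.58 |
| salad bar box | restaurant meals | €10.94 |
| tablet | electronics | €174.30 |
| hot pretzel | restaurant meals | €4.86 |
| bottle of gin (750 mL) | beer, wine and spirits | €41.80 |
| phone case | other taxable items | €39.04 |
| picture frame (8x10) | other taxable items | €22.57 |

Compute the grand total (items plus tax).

Scented candle €13.18: other taxable items → 6.25% → €0.82
Spiral notebook €6.58: other taxable items → 6.25% → €0.41
Salad bar box €10.94: restaurant meals, buyer-exempt → 0% → €0.00
Tablet €174.30: electronics, buyer-exempt → 0% → €0.00
Hot pretzel €4.86: restaurant meals, buyer-exempt → 0% → €0.00
Bottle of gin (750 mL) €41.80: beer, wine and spirits → 11.25% → €4.70
Phone case €39.04: other taxable items → 6.25% → €2.44
Picture frame (8x10) €22.57: other taxable items → 6.25% → €1.41
Subtotal = €313.27; tax = €9.78; total due = €323.05

€323.05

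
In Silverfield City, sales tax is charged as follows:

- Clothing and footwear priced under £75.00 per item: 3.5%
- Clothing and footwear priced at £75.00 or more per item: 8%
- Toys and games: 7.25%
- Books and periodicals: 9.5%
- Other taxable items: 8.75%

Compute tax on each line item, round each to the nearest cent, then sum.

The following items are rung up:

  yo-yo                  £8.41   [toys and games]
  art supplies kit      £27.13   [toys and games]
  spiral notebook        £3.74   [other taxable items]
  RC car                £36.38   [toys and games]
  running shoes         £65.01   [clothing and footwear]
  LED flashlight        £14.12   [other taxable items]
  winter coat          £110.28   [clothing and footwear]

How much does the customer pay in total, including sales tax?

Yo-yo £8.41: toys and games → 7.25% → £0.61
Art supplies kit £27.13: toys and games → 7.25% → £1.97
Spiral notebook £3.74: other taxable items → 8.75% → £0.33
RC car £36.38: toys and games → 7.25% → £2.64
Running shoes £65.01: clothing and footwear, under £75.00 → 3.5% → £2.28
LED flashlight £14.12: other taxable items → 8.75% → £1.24
Winter coat £110.28: clothing and footwear, £75.00 or more → 8% → £8.82
Subtotal = £265.07; tax = £17.89; total due = £282.96

£282.96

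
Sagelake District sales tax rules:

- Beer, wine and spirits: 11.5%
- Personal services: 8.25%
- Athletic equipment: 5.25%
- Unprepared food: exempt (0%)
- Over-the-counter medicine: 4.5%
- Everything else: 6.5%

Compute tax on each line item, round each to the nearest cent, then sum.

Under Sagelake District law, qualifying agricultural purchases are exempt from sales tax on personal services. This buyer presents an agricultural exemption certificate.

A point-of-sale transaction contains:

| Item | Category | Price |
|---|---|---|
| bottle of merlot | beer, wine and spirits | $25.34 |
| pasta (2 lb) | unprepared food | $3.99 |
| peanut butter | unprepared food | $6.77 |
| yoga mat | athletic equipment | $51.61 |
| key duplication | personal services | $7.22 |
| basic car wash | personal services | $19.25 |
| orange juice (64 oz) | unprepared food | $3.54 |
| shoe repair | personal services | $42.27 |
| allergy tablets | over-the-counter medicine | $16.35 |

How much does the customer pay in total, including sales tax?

$182.70

Bottle of merlot $25.34: beer, wine and spirits → 11.5% → $2.91
Pasta (2 lb) $3.99: unprepared food → 0% → $0.00
Peanut butter $6.77: unprepared food → 0% → $0.00
Yoga mat $51.61: athletic equipment → 5.25% → $2.71
Key duplication $7.22: personal services, buyer-exempt → 0% → $0.00
Basic car wash $19.25: personal services, buyer-exempt → 0% → $0.00
Orange juice (64 oz) $3.54: unprepared food → 0% → $0.00
Shoe repair $42.27: personal services, buyer-exempt → 0% → $0.00
Allergy tablets $16.35: over-the-counter medicine → 4.5% → $0.74
Subtotal = $176.34; tax = $6.36; total due = $182.70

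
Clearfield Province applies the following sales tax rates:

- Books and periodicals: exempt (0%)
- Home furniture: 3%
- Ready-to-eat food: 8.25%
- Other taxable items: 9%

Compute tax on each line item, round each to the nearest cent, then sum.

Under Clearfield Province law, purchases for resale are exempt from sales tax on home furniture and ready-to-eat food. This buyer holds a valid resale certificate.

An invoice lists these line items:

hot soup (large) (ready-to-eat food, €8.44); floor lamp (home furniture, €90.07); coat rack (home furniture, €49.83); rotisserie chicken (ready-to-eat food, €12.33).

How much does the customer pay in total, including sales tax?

Hot soup (large) €8.44: ready-to-eat food, buyer-exempt → 0% → €0.00
Floor lamp €90.07: home furniture, buyer-exempt → 0% → €0.00
Coat rack €49.83: home furniture, buyer-exempt → 0% → €0.00
Rotisserie chicken €12.33: ready-to-eat food, buyer-exempt → 0% → €0.00
Subtotal = €160.67; tax = €0.00; total due = €160.67

€160.67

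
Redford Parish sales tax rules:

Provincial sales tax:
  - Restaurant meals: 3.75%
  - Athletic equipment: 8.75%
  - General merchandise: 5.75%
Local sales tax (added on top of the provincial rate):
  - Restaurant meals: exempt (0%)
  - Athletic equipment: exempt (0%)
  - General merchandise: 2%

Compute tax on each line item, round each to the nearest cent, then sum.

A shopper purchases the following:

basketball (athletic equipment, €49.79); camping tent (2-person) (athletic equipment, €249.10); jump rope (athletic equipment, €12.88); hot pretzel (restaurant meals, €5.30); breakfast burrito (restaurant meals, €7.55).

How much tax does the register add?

Basketball €49.79: athletic equipment → 8.75% + 0% local = 8.75% → €4.36
Camping tent (2-person) €249.10: athletic equipment → 8.75% + 0% local = 8.75% → €21.80
Jump rope €12.88: athletic equipment → 8.75% + 0% local = 8.75% → €1.13
Hot pretzel €5.30: restaurant meals → 3.75% + 0% local = 3.75% → €0.20
Breakfast burrito €7.55: restaurant meals → 3.75% + 0% local = 3.75% → €0.28
Total tax = €4.36 + €21.80 + €1.13 + €0.20 + €0.28 = €27.77

€27.77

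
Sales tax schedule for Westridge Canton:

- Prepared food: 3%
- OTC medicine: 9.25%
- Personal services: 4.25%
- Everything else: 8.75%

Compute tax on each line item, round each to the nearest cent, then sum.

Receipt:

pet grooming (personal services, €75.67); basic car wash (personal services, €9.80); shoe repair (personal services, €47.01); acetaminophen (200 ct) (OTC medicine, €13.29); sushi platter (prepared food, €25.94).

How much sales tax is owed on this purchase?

€7.65

Pet grooming €75.67: personal services → 4.25% → €3.22
Basic car wash €9.80: personal services → 4.25% → €0.42
Shoe repair €47.01: personal services → 4.25% → €2.00
Acetaminophen (200 ct) €13.29: OTC medicine → 9.25% → €1.23
Sushi platter €25.94: prepared food → 3% → €0.78
Total tax = €3.22 + €0.42 + €2.00 + €1.23 + €0.78 = €7.65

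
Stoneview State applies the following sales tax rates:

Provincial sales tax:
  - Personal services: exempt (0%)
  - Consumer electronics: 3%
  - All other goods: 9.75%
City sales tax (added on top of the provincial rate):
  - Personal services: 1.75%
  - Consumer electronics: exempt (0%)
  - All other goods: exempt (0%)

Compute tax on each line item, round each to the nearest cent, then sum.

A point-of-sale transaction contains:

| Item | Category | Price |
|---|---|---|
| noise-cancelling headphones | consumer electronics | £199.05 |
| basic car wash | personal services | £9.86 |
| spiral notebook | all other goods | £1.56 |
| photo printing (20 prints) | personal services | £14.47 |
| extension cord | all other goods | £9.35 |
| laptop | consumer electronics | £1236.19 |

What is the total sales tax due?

£44.54

Noise-cancelling headphones £199.05: consumer electronics → 3% + 0% city = 3% → £5.97
Basic car wash £9.86: personal services → 0% + 1.75% city = 1.75% → £0.17
Spiral notebook £1.56: all other goods → 9.75% + 0% city = 9.75% → £0.15
Photo printing (20 prints) £14.47: personal services → 0% + 1.75% city = 1.75% → £0.25
Extension cord £9.35: all other goods → 9.75% + 0% city = 9.75% → £0.91
Laptop £1236.19: consumer electronics → 3% + 0% city = 3% → £37.09
Total tax = £5.97 + £0.17 + £0.15 + £0.25 + £0.91 + £37.09 = £44.54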